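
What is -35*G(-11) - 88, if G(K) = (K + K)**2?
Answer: -17028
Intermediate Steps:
G(K) = 4*K**2 (G(K) = (2*K)**2 = 4*K**2)
-35*G(-11) - 88 = -140*(-11)**2 - 88 = -140*121 - 88 = -35*484 - 88 = -16940 - 88 = -17028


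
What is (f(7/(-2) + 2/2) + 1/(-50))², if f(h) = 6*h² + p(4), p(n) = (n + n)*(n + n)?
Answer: 6436369/625 ≈ 10298.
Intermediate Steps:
p(n) = 4*n² (p(n) = (2*n)*(2*n) = 4*n²)
f(h) = 64 + 6*h² (f(h) = 6*h² + 4*4² = 6*h² + 4*16 = 6*h² + 64 = 64 + 6*h²)
(f(7/(-2) + 2/2) + 1/(-50))² = ((64 + 6*(7/(-2) + 2/2)²) + 1/(-50))² = ((64 + 6*(7*(-½) + 2*(½))²) - 1/50)² = ((64 + 6*(-7/2 + 1)²) - 1/50)² = ((64 + 6*(-5/2)²) - 1/50)² = ((64 + 6*(25/4)) - 1/50)² = ((64 + 75/2) - 1/50)² = (203/2 - 1/50)² = (2537/25)² = 6436369/625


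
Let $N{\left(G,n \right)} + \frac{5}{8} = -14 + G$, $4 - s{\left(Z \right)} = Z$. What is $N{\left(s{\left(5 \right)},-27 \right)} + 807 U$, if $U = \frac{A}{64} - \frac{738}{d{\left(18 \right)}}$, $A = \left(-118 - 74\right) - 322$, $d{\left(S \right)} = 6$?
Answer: $- \frac{3384251}{32} \approx -1.0576 \cdot 10^{5}$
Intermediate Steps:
$s{\left(Z \right)} = 4 - Z$
$N{\left(G,n \right)} = - \frac{117}{8} + G$ ($N{\left(G,n \right)} = - \frac{5}{8} + \left(-14 + G\right) = - \frac{117}{8} + G$)
$A = -514$ ($A = \left(-118 - 74\right) - 322 = -192 - 322 = -514$)
$U = - \frac{4193}{32}$ ($U = - \frac{514}{64} - \frac{738}{6} = \left(-514\right) \frac{1}{64} - 123 = - \frac{257}{32} - 123 = - \frac{4193}{32} \approx -131.03$)
$N{\left(s{\left(5 \right)},-27 \right)} + 807 U = \left(- \frac{117}{8} + \left(4 - 5\right)\right) + 807 \left(- \frac{4193}{32}\right) = \left(- \frac{117}{8} + \left(4 - 5\right)\right) - \frac{3383751}{32} = \left(- \frac{117}{8} - 1\right) - \frac{3383751}{32} = - \frac{125}{8} - \frac{3383751}{32} = - \frac{3384251}{32}$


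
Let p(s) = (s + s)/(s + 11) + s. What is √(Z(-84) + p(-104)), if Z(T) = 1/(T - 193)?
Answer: I*√67535578581/25761 ≈ 10.088*I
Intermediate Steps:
Z(T) = 1/(-193 + T)
p(s) = s + 2*s/(11 + s) (p(s) = (2*s)/(11 + s) + s = 2*s/(11 + s) + s = s + 2*s/(11 + s))
√(Z(-84) + p(-104)) = √(1/(-193 - 84) - 104*(13 - 104)/(11 - 104)) = √(1/(-277) - 104*(-91)/(-93)) = √(-1/277 - 104*(-1/93)*(-91)) = √(-1/277 - 9464/93) = √(-2621621/25761) = I*√67535578581/25761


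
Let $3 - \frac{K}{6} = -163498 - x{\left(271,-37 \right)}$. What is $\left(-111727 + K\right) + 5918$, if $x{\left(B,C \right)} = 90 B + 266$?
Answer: $1023133$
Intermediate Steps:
$x{\left(B,C \right)} = 266 + 90 B$
$K = 1128942$ ($K = 18 - 6 \left(-163498 - \left(266 + 90 \cdot 271\right)\right) = 18 - 6 \left(-163498 - \left(266 + 24390\right)\right) = 18 - 6 \left(-163498 - 24656\right) = 18 - -1128924 = 18 + 1128924 = 1128942$)
$\left(-111727 + K\right) + 5918 = \left(-111727 + 1128942\right) + 5918 = 1017215 + 5918 = 1023133$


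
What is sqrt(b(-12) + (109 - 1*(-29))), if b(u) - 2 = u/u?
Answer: sqrt(141) ≈ 11.874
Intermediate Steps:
b(u) = 3 (b(u) = 2 + u/u = 2 + 1 = 3)
sqrt(b(-12) + (109 - 1*(-29))) = sqrt(3 + (109 - 1*(-29))) = sqrt(3 + (109 + 29)) = sqrt(3 + 138) = sqrt(141)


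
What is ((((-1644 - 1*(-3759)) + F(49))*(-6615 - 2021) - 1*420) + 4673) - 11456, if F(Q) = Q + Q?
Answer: -19118671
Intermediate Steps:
F(Q) = 2*Q
((((-1644 - 1*(-3759)) + F(49))*(-6615 - 2021) - 1*420) + 4673) - 11456 = ((((-1644 - 1*(-3759)) + 2*49)*(-6615 - 2021) - 1*420) + 4673) - 11456 = ((((-1644 + 3759) + 98)*(-8636) - 420) + 4673) - 11456 = (((2115 + 98)*(-8636) - 420) + 4673) - 11456 = ((2213*(-8636) - 420) + 4673) - 11456 = ((-19111468 - 420) + 4673) - 11456 = (-19111888 + 4673) - 11456 = -19107215 - 11456 = -19118671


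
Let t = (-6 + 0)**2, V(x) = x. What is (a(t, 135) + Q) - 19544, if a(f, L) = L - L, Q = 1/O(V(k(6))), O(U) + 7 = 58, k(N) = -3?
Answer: -996743/51 ≈ -19544.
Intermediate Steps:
t = 36 (t = (-6)**2 = 36)
O(U) = 51 (O(U) = -7 + 58 = 51)
Q = 1/51 ≈ 0.019608
a(f, L) = 0
(a(t, 135) + Q) - 19544 = (0 + 1/51) - 19544 = 1/51 - 19544 = -996743/51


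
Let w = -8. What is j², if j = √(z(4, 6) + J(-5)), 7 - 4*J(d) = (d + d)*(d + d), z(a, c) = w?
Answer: -125/4 ≈ -31.250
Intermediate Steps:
z(a, c) = -8
J(d) = 7/4 - d² (J(d) = 7/4 - (d + d)*(d + d)/4 = 7/4 - 2*d*2*d/4 = 7/4 - d²)
j = 5*I*√5/2 (j = √(-8 + (7/4 - 1*(-5)²)) = √(-8 + (7/4 - 1*25)) = √(-8 + (7/4 - 25)) = √(-8 - 93/4) = √(-125/4) = 5*I*√5/2 ≈ 5.5902*I)
j² = (5*I*√5/2)² = -125/4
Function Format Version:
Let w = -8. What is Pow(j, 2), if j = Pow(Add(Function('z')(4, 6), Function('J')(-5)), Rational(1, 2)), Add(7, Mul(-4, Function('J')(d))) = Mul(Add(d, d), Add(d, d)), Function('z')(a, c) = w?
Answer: Rational(-125, 4) ≈ -31.250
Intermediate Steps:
Function('z')(a, c) = -8
Function('J')(d) = Add(Rational(7, 4), Mul(-1, Pow(d, 2))) (Function('J')(d) = Add(Rational(7, 4), Mul(Rational(-1, 4), Mul(Add(d, d), Add(d, d)))) = Add(Rational(7, 4), Mul(Rational(-1, 4), Mul(Mul(2, d), Mul(2, d)))) = Add(Rational(7, 4), Mul(Rational(-1, 4), Mul(4, Pow(d, 2)))) = Add(Rational(7, 4), Mul(-1, Pow(d, 2))))
j = Mul(Rational(5, 2), I, Pow(5, Rational(1, 2))) (j = Pow(Add(-8, Add(Rational(7, 4), Mul(-1, Pow(-5, 2)))), Rational(1, 2)) = Pow(Add(-8, Add(Rational(7, 4), Mul(-1, 25))), Rational(1, 2)) = Pow(Add(-8, Add(Rational(7, 4), -25)), Rational(1, 2)) = Pow(Add(-8, Rational(-93, 4)), Rational(1, 2)) = Pow(Rational(-125, 4), Rational(1, 2)) = Mul(Rational(5, 2), I, Pow(5, Rational(1, 2))) ≈ Mul(5.5902, I))
Pow(j, 2) = Pow(Mul(Rational(5, 2), I, Pow(5, Rational(1, 2))), 2) = Rational(-125, 4)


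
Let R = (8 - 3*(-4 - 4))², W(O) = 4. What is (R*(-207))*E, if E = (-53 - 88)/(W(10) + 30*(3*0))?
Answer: 7471872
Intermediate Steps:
E = -141/4 (E = (-53 - 88)/(4 + 30*(3*0)) = -141/(4 + 30*0) = -141/(4 + 0) = -141/4 ≈ -35.250)
R = 1024 (R = (8 - 3*(-8))² = (8 + 24)² = 32² = 1024)
(R*(-207))*E = (1024*(-207))*(-141/4) = -211968*(-141/4) = 7471872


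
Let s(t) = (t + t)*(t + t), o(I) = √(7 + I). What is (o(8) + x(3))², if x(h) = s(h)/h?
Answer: (12 + √15)² ≈ 251.95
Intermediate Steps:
s(t) = 4*t² (s(t) = (2*t)*(2*t) = 4*t²)
x(h) = 4*h (x(h) = (4*h²)/h = 4*h)
(o(8) + x(3))² = (√(7 + 8) + 4*3)² = (√15 + 12)² = (12 + √15)²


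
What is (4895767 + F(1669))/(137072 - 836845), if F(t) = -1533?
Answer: -4894234/699773 ≈ -6.9940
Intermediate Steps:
(4895767 + F(1669))/(137072 - 836845) = (4895767 - 1533)/(137072 - 836845) = 4894234/(-699773) = 4894234*(-1/699773) = -4894234/699773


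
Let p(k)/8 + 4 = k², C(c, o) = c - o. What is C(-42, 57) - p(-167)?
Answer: -223179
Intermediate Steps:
p(k) = -32 + 8*k²
C(-42, 57) - p(-167) = (-42 - 1*57) - (-32 + 8*(-167)²) = (-42 - 57) - (-32 + 8*27889) = -99 - (-32 + 223112) = -99 - 1*223080 = -99 - 223080 = -223179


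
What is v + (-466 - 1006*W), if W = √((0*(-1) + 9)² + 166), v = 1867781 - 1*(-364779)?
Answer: 2232094 - 1006*√247 ≈ 2.2163e+6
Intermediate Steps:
v = 2232560 (v = 1867781 + 364779 = 2232560)
W = √247 (W = √((0 + 9)² + 166) = √(9² + 166) = √(81 + 166) = √247 ≈ 15.716)
v + (-466 - 1006*W) = 2232560 + (-466 - 1006*√247) = 2232094 - 1006*√247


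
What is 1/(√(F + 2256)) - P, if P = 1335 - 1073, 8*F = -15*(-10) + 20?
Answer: -262 + 2*√9109/9109 ≈ -261.98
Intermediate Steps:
F = 85/4 (F = (-15*(-10) + 20)/8 = (150 + 20)/8 = (⅛)*170 = 85/4 ≈ 21.250)
P = 262
1/(√(F + 2256)) - P = 1/(√(85/4 + 2256)) - 1*262 = 1/(√(9109/4)) - 262 = 1/(√9109/2) - 262 = 2*√9109/9109 - 262 = -262 + 2*√9109/9109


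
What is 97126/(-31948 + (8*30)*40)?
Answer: -48563/11174 ≈ -4.3461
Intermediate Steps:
97126/(-31948 + (8*30)*40) = 97126/(-31948 + 240*40) = 97126/(-31948 + 9600) = 97126/(-22348) = 97126*(-1/22348) = -48563/11174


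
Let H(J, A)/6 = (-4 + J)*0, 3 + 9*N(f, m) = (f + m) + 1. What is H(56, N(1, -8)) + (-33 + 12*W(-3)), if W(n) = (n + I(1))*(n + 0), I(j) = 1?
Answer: 39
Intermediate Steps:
N(f, m) = -2/9 + f/9 + m/9 (N(f, m) = -⅓ + ((f + m) + 1)/9 = -⅓ + (1 + f + m)/9 = -⅓ + (⅑ + f/9 + m/9) = -2/9 + f/9 + m/9)
W(n) = n*(1 + n) (W(n) = (n + 1)*(n + 0) = (1 + n)*n = n*(1 + n))
H(J, A) = 0 (H(J, A) = 6*((-4 + J)*0) = 6*0 = 0)
H(56, N(1, -8)) + (-33 + 12*W(-3)) = 0 + (-33 + 12*(-3*(1 - 3))) = 0 + (-33 + 12*(-3*(-2))) = 0 + (-33 + 12*6) = 0 + (-33 + 72) = 0 + 39 = 39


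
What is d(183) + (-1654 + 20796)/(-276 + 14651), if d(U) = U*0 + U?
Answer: 2649767/14375 ≈ 184.33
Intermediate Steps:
d(U) = U (d(U) = 0 + U = U)
d(183) + (-1654 + 20796)/(-276 + 14651) = 183 + (-1654 + 20796)/(-276 + 14651) = 183 + 19142/14375 = 2649767/14375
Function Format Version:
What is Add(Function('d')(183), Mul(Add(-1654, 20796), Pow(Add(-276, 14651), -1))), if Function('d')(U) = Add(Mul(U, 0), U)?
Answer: Rational(2649767, 14375) ≈ 184.33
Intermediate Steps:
Function('d')(U) = U (Function('d')(U) = Add(0, U) = U)
Add(Function('d')(183), Mul(Add(-1654, 20796), Pow(Add(-276, 14651), -1))) = Add(183, Mul(Add(-1654, 20796), Pow(Add(-276, 14651), -1))) = Add(183, Mul(19142, Pow(14375, -1))) = Add(183, Mul(19142, Rational(1, 14375))) = Add(183, Rational(19142, 14375)) = Rational(2649767, 14375)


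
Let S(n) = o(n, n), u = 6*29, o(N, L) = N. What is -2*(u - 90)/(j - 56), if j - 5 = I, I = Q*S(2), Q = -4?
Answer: 168/59 ≈ 2.8475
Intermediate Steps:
u = 174
S(n) = n
I = -8 (I = -4*2 = -8)
j = -3 (j = 5 - 8 = -3)
-2*(u - 90)/(j - 56) = -2*(174 - 90)/(-3 - 56) = -168/(-59) = -168*(-1)/59 = -2*(-84/59) = 168/59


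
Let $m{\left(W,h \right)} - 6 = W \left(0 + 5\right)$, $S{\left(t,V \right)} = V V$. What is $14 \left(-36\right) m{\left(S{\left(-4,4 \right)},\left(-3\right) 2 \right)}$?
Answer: $-43344$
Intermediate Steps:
$S{\left(t,V \right)} = V^{2}$
$m{\left(W,h \right)} = 6 + 5 W$ ($m{\left(W,h \right)} = 6 + W \left(0 + 5\right) = 6 + W 5 = 6 + 5 W$)
$14 \left(-36\right) m{\left(S{\left(-4,4 \right)},\left(-3\right) 2 \right)} = 14 \left(-36\right) \left(6 + 5 \cdot 4^{2}\right) = - 504 \left(6 + 5 \cdot 16\right) = - 504 \left(6 + 80\right) = \left(-504\right) 86 = -43344$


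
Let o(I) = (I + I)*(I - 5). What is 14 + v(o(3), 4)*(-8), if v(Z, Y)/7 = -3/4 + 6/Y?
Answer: -28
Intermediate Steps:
o(I) = 2*I*(-5 + I) (o(I) = (2*I)*(-5 + I) = 2*I*(-5 + I))
v(Z, Y) = -21/4 + 42/Y (v(Z, Y) = 7*(-3/4 + 6/Y) = 7*(-3*¼ + 6/Y) = 7*(-¾ + 6/Y) = -21/4 + 42/Y)
14 + v(o(3), 4)*(-8) = 14 + (-21/4 + 42/4)*(-8) = 14 + (-21/4 + 42*(¼))*(-8) = 14 + (-21/4 + 21/2)*(-8) = 14 + (21/4)*(-8) = 14 - 42 = -28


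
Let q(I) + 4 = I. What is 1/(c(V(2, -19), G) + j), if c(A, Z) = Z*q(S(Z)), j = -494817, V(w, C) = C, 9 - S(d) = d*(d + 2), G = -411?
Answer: 1/68591817 ≈ 1.4579e-8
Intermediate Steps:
S(d) = 9 - d*(2 + d) (S(d) = 9 - d*(d + 2) = 9 - d*(2 + d))
q(I) = -4 + I
c(A, Z) = Z*(5 - Z² - 2*Z) (c(A, Z) = Z*(-4 + (9 - Z² - 2*Z)) = Z*(5 - Z² - 2*Z))
1/(c(V(2, -19), G) + j) = 1/(-411*(5 - 1*(-411)² - 2*(-411)) - 494817) = 1/(-411*(5 - 1*168921 + 822) - 494817) = 1/(-411*(5 - 168921 + 822) - 494817) = 1/(-411*(-168094) - 494817) = 1/(69086634 - 494817) = 1/68591817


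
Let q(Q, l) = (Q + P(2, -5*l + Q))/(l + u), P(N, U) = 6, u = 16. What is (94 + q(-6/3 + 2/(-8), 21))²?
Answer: 193961329/21904 ≈ 8855.1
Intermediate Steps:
q(Q, l) = (6 + Q)/(16 + l) (q(Q, l) = (Q + 6)/(l + 16) = (6 + Q)/(16 + l))
(94 + q(-6/3 + 2/(-8), 21))² = (94 + (6 + (-6/3 + 2/(-8)))/(16 + 21))² = (94 + (6 + (-6*⅓ + 2*(-⅛)))/37)² = (94 + (6 + (-2 - ¼))/37)² = (94 + (6 - 9/4)/37)² = (94 + (1/37)*(15/4))² = (94 + 15/148)² = (13927/148)² = 193961329/21904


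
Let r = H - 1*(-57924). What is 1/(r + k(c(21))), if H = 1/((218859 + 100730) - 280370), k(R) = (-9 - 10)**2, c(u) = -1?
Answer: 39219/2285879416 ≈ 1.7157e-5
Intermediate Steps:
k(R) = 361 (k(R) = (-19)**2 = 361)
H = 1/39219 (H = 1/(319589 - 280370) = 1/39219 ≈ 2.5498e-5)
r = 2271721357/39219 (r = 1/39219 - 1*(-57924) = 1/39219 + 57924 = 2271721357/39219 ≈ 57924.)
1/(r + k(c(21))) = 1/(2271721357/39219 + 361) = 1/(2285879416/39219) = 39219/2285879416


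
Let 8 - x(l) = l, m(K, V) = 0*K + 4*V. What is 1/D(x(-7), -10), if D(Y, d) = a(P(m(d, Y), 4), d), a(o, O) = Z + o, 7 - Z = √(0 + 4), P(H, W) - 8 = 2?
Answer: 1/15 ≈ 0.066667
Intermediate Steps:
m(K, V) = 4*V (m(K, V) = 0 + 4*V = 4*V)
P(H, W) = 10 (P(H, W) = 8 + 2 = 10)
Z = 5 (Z = 7 - √(0 + 4) = 7 - √4 = 7 - 1*2 = 7 - 2 = 5)
x(l) = 8 - l
a(o, O) = 5 + o
D(Y, d) = 15 (D(Y, d) = 5 + 10 = 15)
1/D(x(-7), -10) = 1/15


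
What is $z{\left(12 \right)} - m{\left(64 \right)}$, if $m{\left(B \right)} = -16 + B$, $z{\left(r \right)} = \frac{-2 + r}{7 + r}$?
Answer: $- \frac{902}{19} \approx -47.474$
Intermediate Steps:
$z{\left(r \right)} = \frac{-2 + r}{7 + r}$
$z{\left(12 \right)} - m{\left(64 \right)} = \frac{-2 + 12}{7 + 12} - \left(-16 + 64\right) = \frac{1}{19} \cdot 10 - 48 = \frac{10}{19} - 48 = - \frac{902}{19}$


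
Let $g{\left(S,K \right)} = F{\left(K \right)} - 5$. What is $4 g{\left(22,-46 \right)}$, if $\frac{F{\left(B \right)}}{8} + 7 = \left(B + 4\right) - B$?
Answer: $-116$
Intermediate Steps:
$F{\left(B \right)} = -24$ ($F{\left(B \right)} = -56 + 8 \left(\left(B + 4\right) - B\right) = -56 + 8 \left(\left(4 + B\right) - B\right) = -56 + 8 \cdot 4 = -56 + 32 = -24$)
$g{\left(S,K \right)} = -29$ ($g{\left(S,K \right)} = -24 - 5 = -29$)
$4 g{\left(22,-46 \right)} = 4 \left(-29\right) = -116$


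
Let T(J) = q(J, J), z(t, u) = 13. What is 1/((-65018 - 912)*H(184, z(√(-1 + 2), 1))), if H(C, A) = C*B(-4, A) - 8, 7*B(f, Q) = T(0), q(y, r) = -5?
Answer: 7/64347680 ≈ 1.0878e-7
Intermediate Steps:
T(J) = -5
B(f, Q) = -5/7 (B(f, Q) = (⅐)*(-5) = -5/7)
H(C, A) = -8 - 5*C/7 (H(C, A) = C*(-5/7) - 8 = -5*C/7 - 8 = -8 - 5*C/7)
1/((-65018 - 912)*H(184, z(√(-1 + 2), 1))) = 1/((-65018 - 912)*(-8 - 5/7*184)) = 1/((-65930)*(-8 - 920/7)) = -1/(65930*(-976/7)) = -1/65930*(-7/976) = 7/64347680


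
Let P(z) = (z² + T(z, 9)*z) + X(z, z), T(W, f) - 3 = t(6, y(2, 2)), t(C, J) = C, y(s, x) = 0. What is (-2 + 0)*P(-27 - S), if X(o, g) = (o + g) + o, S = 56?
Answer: -11786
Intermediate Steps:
T(W, f) = 9 (T(W, f) = 3 + 6 = 9)
X(o, g) = g + 2*o (X(o, g) = (g + o) + o = g + 2*o)
P(z) = z² + 12*z (P(z) = (z² + 9*z) + (z + 2*z) = (z² + 9*z) + 3*z = z² + 12*z)
(-2 + 0)*P(-27 - S) = (-2 + 0)*((-27 - 1*56)*(12 + (-27 - 1*56))) = -2*(-27 - 56)*(12 + (-27 - 56)) = -(-166)*(12 - 83) = -(-166)*(-71) = -2*5893 = -11786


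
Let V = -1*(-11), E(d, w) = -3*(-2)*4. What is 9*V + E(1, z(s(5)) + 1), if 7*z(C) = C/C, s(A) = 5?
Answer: 123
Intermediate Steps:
z(C) = ⅐ (z(C) = (C/C)/7 = (⅐)*1 = ⅐)
E(d, w) = 24 (E(d, w) = 6*4 = 24)
V = 11
9*V + E(1, z(s(5)) + 1) = 9*11 + 24 = 99 + 24 = 123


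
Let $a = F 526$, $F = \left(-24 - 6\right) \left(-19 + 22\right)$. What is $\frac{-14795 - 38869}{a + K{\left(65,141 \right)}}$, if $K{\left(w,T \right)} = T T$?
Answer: $\frac{17888}{9153} \approx 1.9543$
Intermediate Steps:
$K{\left(w,T \right)} = T^{2}$
$F = -90$ ($F = \left(-30\right) 3 = -90$)
$a = -47340$ ($a = \left(-90\right) 526 = -47340$)
$\frac{-14795 - 38869}{a + K{\left(65,141 \right)}} = \frac{-14795 - 38869}{-47340 + 141^{2}} = - \frac{53664}{-47340 + 19881} = - \frac{53664}{-27459} = \left(-53664\right) \left(- \frac{1}{27459}\right) = \frac{17888}{9153}$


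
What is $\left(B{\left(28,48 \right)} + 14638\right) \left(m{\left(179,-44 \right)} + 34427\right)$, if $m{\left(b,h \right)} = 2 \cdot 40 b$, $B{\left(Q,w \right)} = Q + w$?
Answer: $717263358$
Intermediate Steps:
$m{\left(b,h \right)} = 80 b$
$\left(B{\left(28,48 \right)} + 14638\right) \left(m{\left(179,-44 \right)} + 34427\right) = \left(\left(28 + 48\right) + 14638\right) \left(80 \cdot 179 + 34427\right) = \left(76 + 14638\right) \left(14320 + 34427\right) = 14714 \cdot 48747 = 717263358$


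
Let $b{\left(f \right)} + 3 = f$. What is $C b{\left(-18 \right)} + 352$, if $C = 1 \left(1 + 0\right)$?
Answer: $331$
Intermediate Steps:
$C = 1$ ($C = 1 \cdot 1 = 1$)
$b{\left(f \right)} = -3 + f$
$C b{\left(-18 \right)} + 352 = 1 \left(-3 - 18\right) + 352 = 1 \left(-21\right) + 352 = -21 + 352 = 331$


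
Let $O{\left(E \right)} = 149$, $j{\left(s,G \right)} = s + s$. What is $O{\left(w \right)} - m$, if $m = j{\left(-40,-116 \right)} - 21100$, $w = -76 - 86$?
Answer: $21329$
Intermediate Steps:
$j{\left(s,G \right)} = 2 s$
$w = -162$
$m = -21180$ ($m = 2 \left(-40\right) - 21100 = -80 - 21100 = -21180$)
$O{\left(w \right)} - m = 149 - -21180 = 149 + 21180 = 21329$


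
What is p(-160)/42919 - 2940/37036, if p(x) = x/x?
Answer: -31536206/397387021 ≈ -0.079359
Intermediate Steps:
p(x) = 1
p(-160)/42919 - 2940/37036 = 1/42919 - 2940/37036 = 1*(1/42919) - 2940*1/37036 = 1/42919 - 735/9259 = -31536206/397387021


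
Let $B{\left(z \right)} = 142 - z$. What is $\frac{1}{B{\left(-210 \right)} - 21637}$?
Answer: $- \frac{1}{21285} \approx -4.6981 \cdot 10^{-5}$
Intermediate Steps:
$\frac{1}{B{\left(-210 \right)} - 21637} = \frac{1}{\left(142 - -210\right) - 21637} = \frac{1}{\left(142 + 210\right) - 21637} = \frac{1}{352 - 21637} = \frac{1}{-21285} = - \frac{1}{21285}$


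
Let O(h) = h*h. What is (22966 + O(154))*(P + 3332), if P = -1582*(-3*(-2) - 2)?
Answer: -139859272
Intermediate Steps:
O(h) = h**2
P = -6328 (P = -1582*(6 - 2) = -1582*4 = -6328)
(22966 + O(154))*(P + 3332) = (22966 + 154**2)*(-6328 + 3332) = (22966 + 23716)*(-2996) = 46682*(-2996) = -139859272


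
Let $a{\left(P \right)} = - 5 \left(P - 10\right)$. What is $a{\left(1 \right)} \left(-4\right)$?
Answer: $-180$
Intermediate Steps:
$a{\left(P \right)} = 50 - 5 P$ ($a{\left(P \right)} = - 5 \left(P - 10\right) = - 5 \left(-10 + P\right) = 50 - 5 P$)
$a{\left(1 \right)} \left(-4\right) = \left(50 - 5\right) \left(-4\right) = 45 \left(-4\right) = -180$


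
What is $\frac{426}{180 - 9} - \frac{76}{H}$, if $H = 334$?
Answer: $\frac{21548}{9519} \approx 2.2637$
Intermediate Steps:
$\frac{426}{180 - 9} - \frac{76}{H} = \frac{426}{180 - 9} - \frac{76}{334} = \frac{426}{180 - 9} - \frac{38}{167} = \frac{426}{171} - \frac{38}{167} = 426 \cdot \frac{1}{171} - \frac{38}{167} = \frac{142}{57} - \frac{38}{167} = \frac{21548}{9519}$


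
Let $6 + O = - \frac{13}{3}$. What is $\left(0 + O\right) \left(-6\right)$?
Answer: $62$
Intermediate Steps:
$O = - \frac{31}{3}$ ($O = -6 - \frac{13}{3} = - \frac{31}{3} \approx -10.333$)
$\left(0 + O\right) \left(-6\right) = \left(0 - \frac{31}{3}\right) \left(-6\right) = \left(- \frac{31}{3}\right) \left(-6\right) = 62$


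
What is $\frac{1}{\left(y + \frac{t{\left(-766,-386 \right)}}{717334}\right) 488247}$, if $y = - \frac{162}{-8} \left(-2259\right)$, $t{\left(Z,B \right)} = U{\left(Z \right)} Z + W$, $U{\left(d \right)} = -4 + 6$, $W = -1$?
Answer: $- \frac{1434668}{32042933892210573} \approx -4.4773 \cdot 10^{-11}$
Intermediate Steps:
$U{\left(d \right)} = 2$
$t{\left(Z,B \right)} = -1 + 2 Z$ ($t{\left(Z,B \right)} = 2 Z - 1 = -1 + 2 Z$)
$y = - \frac{182979}{4}$ ($y = \left(-162\right) \left(- \frac{1}{8}\right) \left(-2259\right) = \frac{81}{4} \left(-2259\right) = - \frac{182979}{4} \approx -45745.0$)
$\frac{1}{\left(y + \frac{t{\left(-766,-386 \right)}}{717334}\right) 488247} = \frac{1}{\left(- \frac{182979}{4} + \frac{-1 + 2 \left(-766\right)}{717334}\right) 488247} = \frac{1}{- \frac{182979}{4} + \left(-1 - 1532\right) \frac{1}{717334}} \cdot \frac{1}{488247} = \frac{1}{- \frac{182979}{4} - \frac{1533}{717334}} \cdot \frac{1}{488247} = \frac{1}{- \frac{65628532059}{1434668}} \cdot \frac{1}{488247} = \left(- \frac{1434668}{65628532059}\right) \frac{1}{488247} = - \frac{1434668}{32042933892210573}$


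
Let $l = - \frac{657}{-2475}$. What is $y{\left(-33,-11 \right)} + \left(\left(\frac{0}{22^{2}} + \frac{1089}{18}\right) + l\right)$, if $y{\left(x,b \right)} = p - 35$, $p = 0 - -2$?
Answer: $\frac{15271}{550} \approx 27.765$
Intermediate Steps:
$p = 2$ ($p = 0 + 2 = 2$)
$y{\left(x,b \right)} = -33$ ($y{\left(x,b \right)} = 2 - 35 = -33$)
$l = \frac{73}{275}$ ($l = \left(-657\right) \left(- \frac{1}{2475}\right) = \frac{73}{275} \approx 0.26545$)
$y{\left(-33,-11 \right)} + \left(\left(\frac{0}{22^{2}} + \frac{1089}{18}\right) + l\right) = -33 + \left(\left(\frac{0}{22^{2}} + \frac{1089}{18}\right) + \frac{73}{275}\right) = -33 + \left(\left(\frac{0}{484} + 1089 \cdot \frac{1}{18}\right) + \frac{73}{275}\right) = -33 + \left(\left(0 \cdot \frac{1}{484} + \frac{121}{2}\right) + \frac{73}{275}\right) = -33 + \left(\left(0 + \frac{121}{2}\right) + \frac{73}{275}\right) = -33 + \left(\frac{121}{2} + \frac{73}{275}\right) = -33 + \frac{33421}{550} = \frac{15271}{550}$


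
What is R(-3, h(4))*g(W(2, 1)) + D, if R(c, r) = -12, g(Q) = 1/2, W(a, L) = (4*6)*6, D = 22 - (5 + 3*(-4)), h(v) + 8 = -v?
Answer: 23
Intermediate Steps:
h(v) = -8 - v
D = 29 (D = 22 - (5 - 12) = 22 - 1*(-7) = 22 + 7 = 29)
W(a, L) = 144 (W(a, L) = 24*6 = 144)
g(Q) = 1/2
R(-3, h(4))*g(W(2, 1)) + D = -12*1/2 + 29 = -6 + 29 = 23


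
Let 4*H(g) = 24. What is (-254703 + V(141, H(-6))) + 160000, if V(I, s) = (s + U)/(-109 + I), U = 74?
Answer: -189401/2 ≈ -94701.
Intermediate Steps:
H(g) = 6 (H(g) = (¼)*24 = 6)
V(I, s) = (74 + s)/(-109 + I) (V(I, s) = (s + 74)/(-109 + I) = (74 + s)/(-109 + I))
(-254703 + V(141, H(-6))) + 160000 = (-254703 + (74 + 6)/(-109 + 141)) + 160000 = (-254703 + 80/32) + 160000 = (-254703 + (1/32)*80) + 160000 = (-254703 + 5/2) + 160000 = -509401/2 + 160000 = -189401/2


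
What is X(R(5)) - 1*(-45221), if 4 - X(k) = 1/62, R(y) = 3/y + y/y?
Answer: 2803949/62 ≈ 45225.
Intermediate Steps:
R(y) = 1 + 3/y (R(y) = 3/y + 1 = 1 + 3/y)
X(k) = 247/62 (X(k) = 4 - 1/62 = 247/62)
X(R(5)) - 1*(-45221) = 247/62 - 1*(-45221) = 247/62 + 45221 = 2803949/62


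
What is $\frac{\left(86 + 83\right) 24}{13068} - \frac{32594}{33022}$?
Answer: $- \frac{1106065}{1634589} \approx -0.67666$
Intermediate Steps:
$\frac{\left(86 + 83\right) 24}{13068} - \frac{32594}{33022} = 169 \cdot 24 \cdot \frac{1}{13068} - \frac{16297}{16511} = 4056 \cdot \frac{1}{13068} - \frac{16297}{16511} = \frac{338}{1089} - \frac{16297}{16511} = - \frac{1106065}{1634589}$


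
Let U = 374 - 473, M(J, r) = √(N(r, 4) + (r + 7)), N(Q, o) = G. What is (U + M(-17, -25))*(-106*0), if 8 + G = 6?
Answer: 0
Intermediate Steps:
G = -2 (G = -8 + 6 = -2)
N(Q, o) = -2
M(J, r) = √(5 + r) (M(J, r) = √(-2 + (r + 7)) = √(-2 + (7 + r)) = √(5 + r))
U = -99
(U + M(-17, -25))*(-106*0) = (-99 + √(5 - 25))*(-106*0) = (-99 + √(-20))*0 = (-99 + 2*I*√5)*0 = 0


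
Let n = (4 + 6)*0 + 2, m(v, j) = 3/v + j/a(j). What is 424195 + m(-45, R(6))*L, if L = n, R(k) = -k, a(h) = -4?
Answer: 6362968/15 ≈ 4.2420e+5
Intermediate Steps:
m(v, j) = 3/v - j/4 (m(v, j) = 3/v + j/(-4) = 3/v + j*(-1/4) = 3/v - j/4)
n = 2 (n = 10*0 + 2 = 0 + 2 = 2)
L = 2
424195 + m(-45, R(6))*L = 424195 + (3/(-45) - (-1)*6/4)*2 = 424195 + (3*(-1/45) - 1/4*(-6))*2 = 424195 + (-1/15 + 3/2)*2 = 424195 + (43/30)*2 = 424195 + 43/15 = 6362968/15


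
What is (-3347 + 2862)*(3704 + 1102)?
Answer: -2330910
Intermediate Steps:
(-3347 + 2862)*(3704 + 1102) = -485*4806 = -2330910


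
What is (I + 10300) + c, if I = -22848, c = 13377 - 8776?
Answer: -7947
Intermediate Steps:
c = 4601
(I + 10300) + c = (-22848 + 10300) + 4601 = -12548 + 4601 = -7947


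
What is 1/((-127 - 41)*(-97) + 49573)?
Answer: 1/65869 ≈ 1.5182e-5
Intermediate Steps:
1/((-127 - 41)*(-97) + 49573) = 1/(-168*(-97) + 49573) = 1/(16296 + 49573) = 1/65869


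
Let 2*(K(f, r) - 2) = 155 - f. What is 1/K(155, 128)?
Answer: ½ ≈ 0.50000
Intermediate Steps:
K(f, r) = 159/2 - f/2 (K(f, r) = 2 + (155 - f)/2 = 2 + (155/2 - f/2) = 159/2 - f/2)
1/K(155, 128) = 1/(159/2 - ½*155) = 1/(159/2 - 155/2) = 1/2 = ½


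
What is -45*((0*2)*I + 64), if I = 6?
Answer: -2880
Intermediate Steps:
-45*((0*2)*I + 64) = -45*((0*2)*6 + 64) = -45*(0*6 + 64) = -45*(0 + 64) = -45*64 = -2880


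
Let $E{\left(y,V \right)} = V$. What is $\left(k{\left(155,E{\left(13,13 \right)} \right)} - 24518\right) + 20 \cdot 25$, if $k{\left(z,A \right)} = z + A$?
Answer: $-23850$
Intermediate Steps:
$k{\left(z,A \right)} = A + z$
$\left(k{\left(155,E{\left(13,13 \right)} \right)} - 24518\right) + 20 \cdot 25 = \left(\left(13 + 155\right) - 24518\right) + 20 \cdot 25 = \left(168 - 24518\right) + 500 = -24350 + 500 = -23850$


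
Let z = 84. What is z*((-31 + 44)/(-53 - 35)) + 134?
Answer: 2675/22 ≈ 121.59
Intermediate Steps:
z*((-31 + 44)/(-53 - 35)) + 134 = 84*((-31 + 44)/(-53 - 35)) + 134 = 84*(13/(-88)) + 134 = 84*(13*(-1/88)) + 134 = 84*(-13/88) + 134 = -273/22 + 134 = 2675/22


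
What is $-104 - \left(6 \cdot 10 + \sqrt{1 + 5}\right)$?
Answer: $-164 - \sqrt{6} \approx -166.45$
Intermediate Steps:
$-104 - \left(6 \cdot 10 + \sqrt{1 + 5}\right) = -104 - \left(60 + \sqrt{6}\right) = -164 - \sqrt{6}$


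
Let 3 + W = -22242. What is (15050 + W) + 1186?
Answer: -6009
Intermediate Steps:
W = -22245 (W = -3 - 22242 = -22245)
(15050 + W) + 1186 = (15050 - 22245) + 1186 = -7195 + 1186 = -6009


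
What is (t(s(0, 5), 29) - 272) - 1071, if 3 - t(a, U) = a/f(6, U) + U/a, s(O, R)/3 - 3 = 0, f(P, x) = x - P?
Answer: -278128/207 ≈ -1343.6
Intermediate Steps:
s(O, R) = 9 (s(O, R) = 9 + 3*0 = 9 + 0 = 9)
t(a, U) = 3 - U/a - a/(-6 + U) (t(a, U) = 3 - (a/(U - 1*6) + U/a) = 3 - (a/(U - 6) + U/a) = 3 - (a/(-6 + U) + U/a) = 3 - (U/a + a/(-6 + U)) = 3 + (-U/a - a/(-6 + U)) = 3 - U/a - a/(-6 + U))
(t(s(0, 5), 29) - 272) - 1071 = ((3 - 1*29/9 - 1*9/(-6 + 29)) - 272) - 1071 = ((3 - 1*29*⅑ - 1*9/23) - 272) - 1071 = ((3 - 29/9 - 1*9*1/23) - 272) - 1071 = ((3 - 29/9 - 9/23) - 272) - 1071 = (-127/207 - 272) - 1071 = -56431/207 - 1071 = -278128/207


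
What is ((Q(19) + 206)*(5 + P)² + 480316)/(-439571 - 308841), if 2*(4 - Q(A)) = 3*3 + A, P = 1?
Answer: -121843/187103 ≈ -0.65121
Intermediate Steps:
Q(A) = -½ - A/2 (Q(A) = 4 - (3*3 + A)/2 = 4 - (9 + A)/2 = 4 + (-9/2 - A/2) = -½ - A/2)
((Q(19) + 206)*(5 + P)² + 480316)/(-439571 - 308841) = (((-½ - ½*19) + 206)*(5 + 1)² + 480316)/(-439571 - 308841) = (((-½ - 19/2) + 206)*6² + 480316)/(-748412) = ((-10 + 206)*36 + 480316)*(-1/748412) = (196*36 + 480316)*(-1/748412) = (7056 + 480316)*(-1/748412) = 487372*(-1/748412) = -121843/187103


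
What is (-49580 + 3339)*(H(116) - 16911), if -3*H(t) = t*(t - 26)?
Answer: 942900231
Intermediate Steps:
H(t) = -t*(-26 + t)/3 (H(t) = -t*(t - 26)/3 = -t*(-26 + t)/3)
(-49580 + 3339)*(H(116) - 16911) = (-49580 + 3339)*((⅓)*116*(26 - 1*116) - 16911) = -46241*((⅓)*116*(26 - 116) - 16911) = -46241*((⅓)*116*(-90) - 16911) = -46241*(-3480 - 16911) = -46241*(-20391) = 942900231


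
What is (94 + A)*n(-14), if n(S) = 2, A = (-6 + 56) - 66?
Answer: 156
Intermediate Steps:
A = -16 (A = 50 - 66 = -16)
(94 + A)*n(-14) = (94 - 16)*2 = 78*2 = 156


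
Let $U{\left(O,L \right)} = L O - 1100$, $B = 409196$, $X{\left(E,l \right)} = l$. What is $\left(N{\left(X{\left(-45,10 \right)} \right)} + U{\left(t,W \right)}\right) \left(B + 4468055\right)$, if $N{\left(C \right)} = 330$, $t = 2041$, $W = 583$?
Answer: $5799700113383$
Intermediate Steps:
$U{\left(O,L \right)} = -1100 + L O$
$\left(N{\left(X{\left(-45,10 \right)} \right)} + U{\left(t,W \right)}\right) \left(B + 4468055\right) = \left(330 + \left(-1100 + 583 \cdot 2041\right)\right) \left(409196 + 4468055\right) = \left(330 + \left(-1100 + 1189903\right)\right) 4877251 = \left(330 + 1188803\right) 4877251 = 1189133 \cdot 4877251 = 5799700113383$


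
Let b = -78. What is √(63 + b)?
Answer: I*√15 ≈ 3.873*I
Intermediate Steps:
√(63 + b) = √(63 - 78) = √(-15) = I*√15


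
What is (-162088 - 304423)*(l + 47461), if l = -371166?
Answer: 151011943255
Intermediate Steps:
(-162088 - 304423)*(l + 47461) = (-162088 - 304423)*(-371166 + 47461) = -466511*(-323705) = 151011943255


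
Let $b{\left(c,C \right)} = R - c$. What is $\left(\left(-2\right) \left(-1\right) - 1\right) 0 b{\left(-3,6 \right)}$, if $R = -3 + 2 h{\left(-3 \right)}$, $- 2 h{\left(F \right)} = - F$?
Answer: $0$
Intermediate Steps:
$h{\left(F \right)} = \frac{F}{2}$ ($h{\left(F \right)} = - \frac{\left(-1\right) F}{2} = \frac{F}{2}$)
$R = -6$ ($R = -3 + 2 \cdot \frac{1}{2} \left(-3\right) = -3 + 2 \left(- \frac{3}{2}\right) = -3 - 3 = -6$)
$b{\left(c,C \right)} = -6 - c$
$\left(\left(-2\right) \left(-1\right) - 1\right) 0 b{\left(-3,6 \right)} = \left(\left(-2\right) \left(-1\right) - 1\right) 0 \left(-6 - -3\right) = \left(2 - 1\right) 0 \left(-6 + 3\right) = 1 \cdot 0 \left(-3\right) = 0 \left(-3\right) = 0$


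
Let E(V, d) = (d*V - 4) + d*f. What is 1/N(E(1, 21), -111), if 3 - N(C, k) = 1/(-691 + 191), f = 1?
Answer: 500/1501 ≈ 0.33311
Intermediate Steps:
E(V, d) = -4 + d + V*d (E(V, d) = (d*V - 4) + d*1 = (V*d - 4) + d = (-4 + V*d) + d = -4 + d + V*d)
N(C, k) = 1501/500 (N(C, k) = 3 - 1/(-691 + 191) = 3 - 1/(-500) = 3 - 1*(-1/500) = 3 + 1/500 = 1501/500)
1/N(E(1, 21), -111) = 1/(1501/500) = 500/1501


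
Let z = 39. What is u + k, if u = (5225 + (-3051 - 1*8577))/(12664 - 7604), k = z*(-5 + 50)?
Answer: 8873897/5060 ≈ 1753.7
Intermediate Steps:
k = 1755 (k = 39*(-5 + 50) = 39*45 = 1755)
u = -6403/5060 (u = (5225 + (-3051 - 8577))/5060 = (5225 - 11628)*(1/5060) = -6403*1/5060 = -6403/5060 ≈ -1.2654)
u + k = -6403/5060 + 1755 = 8873897/5060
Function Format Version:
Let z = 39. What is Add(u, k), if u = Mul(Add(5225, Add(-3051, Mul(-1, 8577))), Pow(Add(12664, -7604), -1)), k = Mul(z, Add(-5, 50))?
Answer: Rational(8873897, 5060) ≈ 1753.7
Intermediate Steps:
k = 1755 (k = Mul(39, Add(-5, 50)) = Mul(39, 45) = 1755)
u = Rational(-6403, 5060) (u = Mul(Add(5225, Add(-3051, -8577)), Pow(5060, -1)) = Mul(Add(5225, -11628), Rational(1, 5060)) = Mul(-6403, Rational(1, 5060)) = Rational(-6403, 5060) ≈ -1.2654)
Add(u, k) = Add(Rational(-6403, 5060), 1755) = Rational(8873897, 5060)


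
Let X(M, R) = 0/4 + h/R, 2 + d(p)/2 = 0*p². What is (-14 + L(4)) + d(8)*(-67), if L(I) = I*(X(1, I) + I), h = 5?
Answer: 275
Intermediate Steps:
d(p) = -4 (d(p) = -4 + 2*(0*p²) = -4 + 2*0 = -4 + 0 = -4)
X(M, R) = 5/R (X(M, R) = 0/4 + 5/R = 0*(¼) + 5/R = 0 + 5/R = 5/R)
L(I) = I*(I + 5/I) (L(I) = I*(5/I + I) = I*(I + 5/I))
(-14 + L(4)) + d(8)*(-67) = (-14 + (5 + 4²)) - 4*(-67) = (-14 + (5 + 16)) + 268 = (-14 + 21) + 268 = 7 + 268 = 275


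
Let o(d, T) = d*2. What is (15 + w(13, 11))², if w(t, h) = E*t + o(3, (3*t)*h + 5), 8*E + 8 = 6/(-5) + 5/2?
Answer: 654481/6400 ≈ 102.26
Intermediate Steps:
o(d, T) = 2*d
E = -67/80 (E = -1 + (6/(-5) + 5/2)/8 = -1 + (6*(-⅕) + 5*(½))/8 = -1 + (-6/5 + 5/2)/8 = -1 + (⅛)*(13/10) = -1 + 13/80 = -67/80 ≈ -0.83750)
w(t, h) = 6 - 67*t/80 (w(t, h) = -67*t/80 + 2*3 = -67*t/80 + 6 = 6 - 67*t/80)
(15 + w(13, 11))² = (15 + (6 - 67/80*13))² = (15 + (6 - 871/80))² = (15 - 391/80)² = (809/80)² = 654481/6400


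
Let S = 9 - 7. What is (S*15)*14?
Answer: 420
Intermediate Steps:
S = 2
(S*15)*14 = (2*15)*14 = 30*14 = 420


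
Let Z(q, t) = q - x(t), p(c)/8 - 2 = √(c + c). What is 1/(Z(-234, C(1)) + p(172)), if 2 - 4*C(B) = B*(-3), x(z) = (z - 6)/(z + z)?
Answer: -21610/2468321 - 1600*√86/2468321 ≈ -0.014766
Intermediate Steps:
p(c) = 16 + 8*√2*√c (p(c) = 16 + 8*√(c + c) = 16 + 8*√(2*c) = 16 + 8*(√2*√c) = 16 + 8*√2*√c)
x(z) = (-6 + z)/(2*z) (x(z) = (-6 + z)/((2*z)) = (-6 + z)*(1/(2*z)) = (-6 + z)/(2*z))
C(B) = ½ + 3*B/4 (C(B) = ½ - B*(-3)/4 = ½ - (-3)*B/4 = ½ + 3*B/4)
Z(q, t) = q - (-6 + t)/(2*t)
1/(Z(-234, C(1)) + p(172)) = 1/((-½ - 234 + 3/(½ + (¾)*1)) + (16 + 8*√2*√172)) = 1/((-½ - 234 + 3/(½ + ¾)) + (16 + 8*√2*(2*√43))) = 1/((-½ - 234 + 3/(5/4)) + (16 + 16*√86)) = 1/((-½ - 234 + 3*(⅘)) + (16 + 16*√86)) = 1/((-½ - 234 + 12/5) + (16 + 16*√86)) = 1/(-2321/10 + (16 + 16*√86)) = 1/(-2161/10 + 16*√86)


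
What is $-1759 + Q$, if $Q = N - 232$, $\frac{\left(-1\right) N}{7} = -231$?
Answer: $-374$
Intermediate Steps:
$N = 1617$ ($N = \left(-7\right) \left(-231\right) = 1617$)
$Q = 1385$ ($Q = 1617 - 232 = 1385$)
$-1759 + Q = -1759 + 1385 = -374$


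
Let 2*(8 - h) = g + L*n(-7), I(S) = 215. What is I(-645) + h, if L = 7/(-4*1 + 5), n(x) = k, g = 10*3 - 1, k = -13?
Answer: 254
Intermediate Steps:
g = 29 (g = 30 - 1 = 29)
n(x) = -13
L = 7 (L = 7/(-4 + 5) = 7/1 = 7*1 = 7)
h = 39 (h = 8 - (29 + 7*(-13))/2 = 8 - (29 - 91)/2 = 8 - 1/2*(-62) = 8 + 31 = 39)
I(-645) + h = 215 + 39 = 254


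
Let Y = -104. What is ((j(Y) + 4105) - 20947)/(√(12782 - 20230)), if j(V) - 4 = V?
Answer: 8471*I*√38/266 ≈ 196.31*I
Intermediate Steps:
j(V) = 4 + V
((j(Y) + 4105) - 20947)/(√(12782 - 20230)) = (((4 - 104) + 4105) - 20947)/(√(12782 - 20230)) = ((-100 + 4105) - 20947)/(√(-7448)) = (4005 - 20947)/((14*I*√38)) = -(-8471)*I*√38/266 = 8471*I*√38/266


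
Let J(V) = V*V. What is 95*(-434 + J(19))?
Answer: -6935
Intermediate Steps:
J(V) = V**2
95*(-434 + J(19)) = 95*(-434 + 19**2) = 95*(-434 + 361) = 95*(-73) = -6935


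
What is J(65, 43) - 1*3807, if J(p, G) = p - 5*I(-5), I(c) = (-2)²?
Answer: -3762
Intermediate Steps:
I(c) = 4
J(p, G) = -20 + p (J(p, G) = p - 5*4 = p - 20 = -20 + p)
J(65, 43) - 1*3807 = (-20 + 65) - 1*3807 = 45 - 3807 = -3762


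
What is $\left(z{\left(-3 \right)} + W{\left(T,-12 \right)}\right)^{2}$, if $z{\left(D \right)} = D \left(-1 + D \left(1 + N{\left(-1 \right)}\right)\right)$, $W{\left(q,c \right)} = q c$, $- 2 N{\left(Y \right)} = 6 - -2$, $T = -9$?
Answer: $7056$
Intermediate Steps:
$N{\left(Y \right)} = -4$ ($N{\left(Y \right)} = - \frac{6 - -2}{2} = - \frac{6 + 2}{2} = \left(- \frac{1}{2}\right) 8 = -4$)
$W{\left(q,c \right)} = c q$
$z{\left(D \right)} = D \left(-1 - 3 D\right)$ ($z{\left(D \right)} = D \left(-1 + D \left(1 - 4\right)\right) = D \left(-1 + D \left(-3\right)\right) = D \left(-1 - 3 D\right)$)
$\left(z{\left(-3 \right)} + W{\left(T,-12 \right)}\right)^{2} = \left(- 3 \left(-1 - -9\right) - -108\right)^{2} = \left(- 3 \left(-1 + 9\right) + 108\right)^{2} = \left(\left(-3\right) 8 + 108\right)^{2} = \left(-24 + 108\right)^{2} = 84^{2} = 7056$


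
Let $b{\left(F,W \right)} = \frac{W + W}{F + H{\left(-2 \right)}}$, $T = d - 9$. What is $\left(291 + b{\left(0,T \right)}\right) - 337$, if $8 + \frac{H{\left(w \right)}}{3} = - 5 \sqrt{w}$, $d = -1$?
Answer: $\frac{2 \left(- 345 \sqrt{2} + 542 i\right)}{3 \left(- 8 i + 5 \sqrt{2}\right)} \approx -45.532 - 0.41351 i$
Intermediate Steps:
$T = -10$ ($T = -1 - 9 = -10$)
$H{\left(w \right)} = -24 - 15 \sqrt{w}$ ($H{\left(w \right)} = -24 + 3 \left(- 5 \sqrt{w}\right) = -24 - 15 \sqrt{w}$)
$b{\left(F,W \right)} = \frac{2 W}{-24 + F - 15 i \sqrt{2}}$ ($b{\left(F,W \right)} = \frac{W + W}{F - \left(24 + 15 \sqrt{-2}\right)} = \frac{2 W}{F - \left(24 + 15 i \sqrt{2}\right)} = \frac{2 W}{-24 + F - 15 i \sqrt{2}}$)
$\left(291 + b{\left(0,T \right)}\right) - 337 = \left(291 + 2 \left(-10\right) \frac{1}{-24 + 0 - 15 i \sqrt{2}}\right) - 337 = \left(291 + 2 \left(-10\right) \frac{1}{-24 - 15 i \sqrt{2}}\right) - 337 = \left(291 - \frac{20}{-24 - 15 i \sqrt{2}}\right) - 337 = -46 - \frac{20}{-24 - 15 i \sqrt{2}}$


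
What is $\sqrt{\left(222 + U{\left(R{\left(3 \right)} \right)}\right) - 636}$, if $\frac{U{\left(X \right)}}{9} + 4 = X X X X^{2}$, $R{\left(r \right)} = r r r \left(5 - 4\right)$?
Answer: $3 \sqrt{14348857} \approx 11364.0$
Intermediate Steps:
$R{\left(r \right)} = r^{3}$ ($R{\left(r \right)} = r^{2} r 1 = r^{2} r = r^{3}$)
$U{\left(X \right)} = -36 + 9 X^{5}$ ($U{\left(X \right)} = -36 + 9 X X X X^{2} = -36 + 9 X^{2} X X^{2} = -36 + 9 X^{3} X^{2} = -36 + 9 X^{5}$)
$\sqrt{\left(222 + U{\left(R{\left(3 \right)} \right)}\right) - 636} = \sqrt{\left(222 - \left(36 - 9 \left(3^{3}\right)^{5}\right)\right) - 636} = \sqrt{\left(222 - \left(36 - 9 \cdot 27^{5}\right)\right) - 636} = \sqrt{\left(222 + \left(-36 + 9 \cdot 14348907\right)\right) - 636} = \sqrt{\left(222 + \left(-36 + 129140163\right)\right) - 636} = \sqrt{\left(222 + 129140127\right) - 636} = \sqrt{129140349 - 636} = \sqrt{129139713} = 3 \sqrt{14348857}$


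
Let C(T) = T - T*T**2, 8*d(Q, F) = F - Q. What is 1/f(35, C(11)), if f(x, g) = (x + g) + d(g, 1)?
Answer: -8/8959 ≈ -0.00089296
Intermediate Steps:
d(Q, F) = -Q/8 + F/8 (d(Q, F) = (F - Q)/8 = -Q/8 + F/8)
C(T) = T - T**3
f(x, g) = 1/8 + x + 7*g/8 (f(x, g) = (x + g) + (-g/8 + (1/8)*1) = (g + x) + (-g/8 + 1/8) = (g + x) + (1/8 - g/8) = 1/8 + x + 7*g/8)
1/f(35, C(11)) = 1/(1/8 + 35 + 7*(11 - 1*11**3)/8) = 1/(1/8 + 35 + 7*(11 - 1*1331)/8) = 1/(1/8 + 35 + 7*(11 - 1331)/8) = 1/(1/8 + 35 + (7/8)*(-1320)) = 1/(1/8 + 35 - 1155) = 1/(-8959/8) = -8/8959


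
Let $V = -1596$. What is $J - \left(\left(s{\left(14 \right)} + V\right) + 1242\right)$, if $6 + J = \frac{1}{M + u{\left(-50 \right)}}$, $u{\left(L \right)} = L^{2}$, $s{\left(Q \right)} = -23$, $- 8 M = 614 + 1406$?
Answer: $\frac{1667647}{4495} \approx 371.0$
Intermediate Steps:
$M = - \frac{505}{2}$ ($M = - \frac{614 + 1406}{8} = \left(- \frac{1}{8}\right) 2020 = - \frac{505}{2} \approx -252.5$)
$J = - \frac{26968}{4495}$ ($J = -6 + \frac{1}{- \frac{505}{2} + \left(-50\right)^{2}} = -6 + \frac{1}{- \frac{505}{2} + 2500} = -6 + \frac{1}{\frac{4495}{2}} = -6 + \frac{2}{4495} = - \frac{26968}{4495} \approx -5.9996$)
$J - \left(\left(s{\left(14 \right)} + V\right) + 1242\right) = - \frac{26968}{4495} - \left(\left(-23 - 1596\right) + 1242\right) = - \frac{26968}{4495} - \left(-1619 + 1242\right) = - \frac{26968}{4495} - -377 = - \frac{26968}{4495} + 377 = \frac{1667647}{4495}$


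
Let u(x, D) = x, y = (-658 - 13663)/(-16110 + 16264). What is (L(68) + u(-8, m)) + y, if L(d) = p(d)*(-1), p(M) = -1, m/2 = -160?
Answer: -15399/154 ≈ -99.994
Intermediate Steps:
m = -320 (m = 2*(-160) = -320)
y = -14321/154 ≈ -92.994
L(d) = 1 (L(d) = -1*(-1) = 1)
(L(68) + u(-8, m)) + y = (1 - 8) - 14321/154 = -7 - 14321/154 = -15399/154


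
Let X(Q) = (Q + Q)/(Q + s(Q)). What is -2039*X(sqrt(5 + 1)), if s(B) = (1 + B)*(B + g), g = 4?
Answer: -36702/29 + 10195*sqrt(6)/29 ≈ -404.46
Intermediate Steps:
s(B) = (1 + B)*(4 + B) (s(B) = (1 + B)*(B + 4) = (1 + B)*(4 + B))
X(Q) = 2*Q/(4 + Q**2 + 6*Q) (X(Q) = (Q + Q)/(Q + (4 + Q**2 + 5*Q)) = (2*Q)/(4 + Q**2 + 6*Q) = 2*Q/(4 + Q**2 + 6*Q))
-2039*X(sqrt(5 + 1)) = -4078*sqrt(5 + 1)/(4 + (sqrt(5 + 1))**2 + 6*sqrt(5 + 1)) = -4078*sqrt(6)/(4 + (sqrt(6))**2 + 6*sqrt(6)) = -4078*sqrt(6)/(4 + 6 + 6*sqrt(6)) = -4078*sqrt(6)/(10 + 6*sqrt(6))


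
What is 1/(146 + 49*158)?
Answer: 1/7888 ≈ 0.00012677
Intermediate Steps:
1/(146 + 49*158) = 1/(146 + 7742) = 1/7888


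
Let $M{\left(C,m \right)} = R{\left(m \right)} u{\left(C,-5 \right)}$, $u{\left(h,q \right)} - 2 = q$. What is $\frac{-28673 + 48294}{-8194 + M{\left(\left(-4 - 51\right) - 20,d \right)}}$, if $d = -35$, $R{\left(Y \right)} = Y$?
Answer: $- \frac{19621}{8089} \approx -2.4256$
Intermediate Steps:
$u{\left(h,q \right)} = 2 + q$
$M{\left(C,m \right)} = - 3 m$ ($M{\left(C,m \right)} = m \left(2 - 5\right) = m \left(-3\right) = - 3 m$)
$\frac{-28673 + 48294}{-8194 + M{\left(\left(-4 - 51\right) - 20,d \right)}} = \frac{-28673 + 48294}{-8194 - -105} = \frac{19621}{-8194 + 105} = \frac{19621}{-8089} = 19621 \left(- \frac{1}{8089}\right) = - \frac{19621}{8089}$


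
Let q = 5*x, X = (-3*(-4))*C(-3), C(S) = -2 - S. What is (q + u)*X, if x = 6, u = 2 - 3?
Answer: 348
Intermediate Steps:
u = -1
X = 12 (X = (-3*(-4))*(-2 - 1*(-3)) = 12*(-2 + 3) = 12*1 = 12)
q = 30 (q = 5*6 = 30)
(q + u)*X = (30 - 1)*12 = 29*12 = 348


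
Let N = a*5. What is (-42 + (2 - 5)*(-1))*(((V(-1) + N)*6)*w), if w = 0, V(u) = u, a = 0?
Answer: 0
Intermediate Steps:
N = 0 (N = 0*5 = 0)
(-42 + (2 - 5)*(-1))*(((V(-1) + N)*6)*w) = (-42 + (2 - 5)*(-1))*(((-1 + 0)*6)*0) = (-42 - 3*(-1))*(-1*6*0) = (-42 + 3)*(-6*0) = -39*0 = 0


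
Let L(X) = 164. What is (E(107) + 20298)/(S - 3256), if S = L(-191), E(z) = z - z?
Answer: -10149/1546 ≈ -6.5647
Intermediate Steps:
E(z) = 0
S = 164
(E(107) + 20298)/(S - 3256) = (0 + 20298)/(164 - 3256) = 20298/(-3092) = 20298*(-1/3092) = -10149/1546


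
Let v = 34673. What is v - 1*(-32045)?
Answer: 66718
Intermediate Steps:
v - 1*(-32045) = 34673 - 1*(-32045) = 34673 + 32045 = 66718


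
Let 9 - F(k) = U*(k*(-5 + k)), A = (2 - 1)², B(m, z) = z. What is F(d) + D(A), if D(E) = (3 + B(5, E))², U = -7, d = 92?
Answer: 56053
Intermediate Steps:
A = 1 (A = 1² = 1)
D(E) = (3 + E)²
F(k) = 9 + 7*k*(-5 + k) (F(k) = 9 - (-7)*k*(-5 + k) = 9 + 7*k*(-5 + k))
F(d) + D(A) = (9 - 35*92 + 7*92²) + (3 + 1)² = (9 - 3220 + 7*8464) + 4² = (9 - 3220 + 59248) + 16 = 56037 + 16 = 56053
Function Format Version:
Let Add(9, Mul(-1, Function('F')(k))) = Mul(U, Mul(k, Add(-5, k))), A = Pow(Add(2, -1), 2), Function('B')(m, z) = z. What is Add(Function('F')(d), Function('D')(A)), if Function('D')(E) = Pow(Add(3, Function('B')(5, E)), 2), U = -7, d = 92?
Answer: 56053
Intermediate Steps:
A = 1 (A = Pow(1, 2) = 1)
Function('D')(E) = Pow(Add(3, E), 2)
Function('F')(k) = Add(9, Mul(7, k, Add(-5, k))) (Function('F')(k) = Add(9, Mul(-1, Mul(-7, Mul(k, Add(-5, k))))) = Add(9, Mul(-1, Mul(-7, k, Add(-5, k)))) = Add(9, Mul(7, k, Add(-5, k))))
Add(Function('F')(d), Function('D')(A)) = Add(Add(9, Mul(-35, 92), Mul(7, Pow(92, 2))), Pow(Add(3, 1), 2)) = Add(Add(9, -3220, Mul(7, 8464)), Pow(4, 2)) = Add(Add(9, -3220, 59248), 16) = Add(56037, 16) = 56053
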